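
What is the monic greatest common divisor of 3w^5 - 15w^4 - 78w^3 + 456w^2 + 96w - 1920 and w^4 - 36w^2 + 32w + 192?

w^3 - 6w^2 + 32

Euclidean algorithm in ℚ[w]:
  3w^5 - 15w^4 - 78w^3 + 456w^2 + 96w - 1920 = (3w - 15)(w^4 - 36w^2 + 32w + 192) + (30w^3 - 180w^2 + 960)
  w^4 - 36w^2 + 32w + 192 = ((1/30)w + 1/5)(30w^3 - 180w^2 + 960) + (0)
Last nonzero remainder: 30w^3 - 180w^2 + 960. Dividing through by 30 gives the monic gcd w^3 - 6w^2 + 32.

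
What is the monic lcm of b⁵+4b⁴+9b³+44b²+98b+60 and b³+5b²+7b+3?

Apply the Euclidean algorithm:
  b⁵+4b⁴+9b³+44b²+98b+60 = (b²-b+7)(b³+5b²+7b+3) + (13b²+52b+39)
  b³+5b²+7b+3 = ((1/13)b+1/13)(13b²+52b+39) + (0)
Last nonzero remainder: 13b²+52b+39. Dividing through by 13 gives the monic gcd b²+4b+3.
Then lcm(f, g) = f·g / gcd(f, g); expanding and making the result monic gives the answer.

b⁶+5b⁵+13b⁴+53b³+142b²+158b+60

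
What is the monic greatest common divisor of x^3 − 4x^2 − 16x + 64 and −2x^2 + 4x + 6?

1

By polynomial division,
  x^3 − 4x^2 − 16x + 64 = (−(1/2)x + 1)(−2x^2 + 4x + 6) + (−17x + 58)
  −2x^2 + 4x + 6 = ((2/17)x + 48/289)(−17x + 58) + (−1050/289)
  −17x + 58 = ((4913/1050)x − 8381/525)(−1050/289) + (0)
The last nonzero remainder is the constant −1050/289, so the polynomials are coprime and gcd = 1.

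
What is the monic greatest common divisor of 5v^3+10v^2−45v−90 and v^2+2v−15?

v−3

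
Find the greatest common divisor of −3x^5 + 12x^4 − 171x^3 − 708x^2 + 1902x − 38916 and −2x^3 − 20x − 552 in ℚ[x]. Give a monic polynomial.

x^3 + 10x + 276

Apply the Euclidean algorithm:
  −3x^5 + 12x^4 − 171x^3 − 708x^2 + 1902x − 38916 = ((3/2)x^2 − 6x + 141/2)(−2x^3 − 20x − 552) + (0)
Last nonzero remainder: −2x^3 − 20x − 552. Dividing through by −2 gives the monic gcd x^3 + 10x + 276.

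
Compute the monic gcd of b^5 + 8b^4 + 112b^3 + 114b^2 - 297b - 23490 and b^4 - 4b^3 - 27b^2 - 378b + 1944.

b^2 + 9b + 54

Apply the Euclidean algorithm:
  b^5 + 8b^4 + 112b^3 + 114b^2 - 297b - 23490 = (b + 12)(b^4 - 4b^3 - 27b^2 - 378b + 1944) + (187b^3 + 816b^2 + 2295b - 46818)
  b^4 - 4b^3 - 27b^2 - 378b + 1944 = ((1/187)b - 92/2057)(187b^3 + 816b^2 + 2295b - 46818) + (-(336/121)b^2 - (3024/121)b - 18144/121)
  187b^3 + 816b^2 + 2295b - 46818 = (-(22627/336)b + 34969/112)(-(336/121)b^2 - (3024/121)b - 18144/121) + (0)
Last nonzero remainder: -(336/121)b^2 - (3024/121)b - 18144/121. Dividing through by -336/121 gives the monic gcd b^2 + 9b + 54.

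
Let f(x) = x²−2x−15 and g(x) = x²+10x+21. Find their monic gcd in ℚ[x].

Euclidean algorithm in ℚ[x]:
  x²−2x−15 = (x²+10x+21) + (−12x−36)
  x²+10x+21 = (−(1/12)x−7/12)(−12x−36) + (0)
Last nonzero remainder: −12x−36. Dividing through by −12 gives the monic gcd x+3.

x+3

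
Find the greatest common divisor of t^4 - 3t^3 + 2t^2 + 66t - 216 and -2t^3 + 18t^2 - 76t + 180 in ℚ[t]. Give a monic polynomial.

t^2 - 4t + 18

Repeated division with remainder:
  t^4 - 3t^3 + 2t^2 + 66t - 216 = (-(1/2)t - 3)(-2t^3 + 18t^2 - 76t + 180) + (18t^2 - 72t + 324)
  -2t^3 + 18t^2 - 76t + 180 = (-(1/9)t + 5/9)(18t^2 - 72t + 324) + (0)
Last nonzero remainder: 18t^2 - 72t + 324. Dividing through by 18 gives the monic gcd t^2 - 4t + 18.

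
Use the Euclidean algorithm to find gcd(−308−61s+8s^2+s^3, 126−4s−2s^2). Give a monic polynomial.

−7+s

Repeated division with remainder:
  s^3+8s^2−61s−308 = (−(1/2)s−3)(−2s^2−4s+126) + (−10s+70)
  −2s^2−4s+126 = ((1/5)s+9/5)(−10s+70) + (0)
Last nonzero remainder: −10s+70. Dividing through by −10 gives the monic gcd s−7.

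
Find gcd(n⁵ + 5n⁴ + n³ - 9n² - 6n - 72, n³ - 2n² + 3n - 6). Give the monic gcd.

n³ - 2n² + 3n - 6

By polynomial division,
  n⁵ + 5n⁴ + n³ - 9n² - 6n - 72 = (n² + 7n + 12)(n³ - 2n² + 3n - 6) + (0)
The last nonzero remainder n³ - 2n² + 3n - 6 is already monic.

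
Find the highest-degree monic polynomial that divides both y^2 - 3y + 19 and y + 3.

1

Repeated division with remainder:
  y^2 - 3y + 19 = (y - 6)(y + 3) + (37)
  y + 3 = ((1/37)y + 3/37)(37) + (0)
The last nonzero remainder is the constant 37, so the polynomials are coprime and gcd = 1.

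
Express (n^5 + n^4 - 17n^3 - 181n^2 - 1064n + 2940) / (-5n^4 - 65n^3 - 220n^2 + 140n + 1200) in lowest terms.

(-n^3 + 3n^2 - 7n + 245)/(5n^2 + 45n + 100)

Repeated division with remainder:
  n^5 + n^4 - 17n^3 - 181n^2 - 1064n + 2940 = (-(1/5)n + 12/5)(-5n^4 - 65n^3 - 220n^2 + 140n + 1200) + (95n^3 + 375n^2 - 1160n + 60)
  -5n^4 - 65n^3 - 220n^2 + 140n + 1200 = (-(1/19)n - 172/361)(95n^3 + 375n^2 - 1160n + 60) + (-(36960/361)n^2 - (147840/361)n + 443520/361)
  95n^3 + 375n^2 - 1160n + 60 = (-(6859/7392)n + 361/7392)(-(36960/361)n^2 - (147840/361)n + 443520/361) + (0)
Last nonzero remainder: -(36960/361)n^2 - (147840/361)n + 443520/361. Dividing through by -36960/361 gives the monic gcd n^2 + 4n - 12.
Cancel n^2 + 4n - 12 from numerator and denominator to get the reduced form.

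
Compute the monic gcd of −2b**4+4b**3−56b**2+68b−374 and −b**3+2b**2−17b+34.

Repeated division with remainder:
  −2b**4+4b**3−56b**2+68b−374 = (2b)(−b**3+2b**2−17b+34) + (−22b**2−374)
  −b**3+2b**2−17b+34 = ((1/22)b−1/11)(−22b**2−374) + (0)
Last nonzero remainder: −22b**2−374. Dividing through by −22 gives the monic gcd b**2+17.

b**2+17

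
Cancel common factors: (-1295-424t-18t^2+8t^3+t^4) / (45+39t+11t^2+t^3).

(-259-33t+3t^2+t^3)/(9+6t+t^2)

Euclidean algorithm in ℚ[t]:
  t^4+8t^3-18t^2-424t-1295 = (t-3)(t^3+11t^2+39t+45) + (-24t^2-352t-1160)
  t^3+11t^2+39t+45 = (-(1/24)t+11/72)(-24t^2-352t-1160) + ((400/9)t+2000/9)
  -24t^2-352t-1160 = (-(27/50)t-261/50)((400/9)t+2000/9) + (0)
Last nonzero remainder: (400/9)t+2000/9. Dividing through by 400/9 gives the monic gcd t+5.
Cancel t+5 from numerator and denominator to get the reduced form.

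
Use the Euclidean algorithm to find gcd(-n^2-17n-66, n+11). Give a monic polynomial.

Euclidean algorithm in ℚ[n]:
  -n^2-17n-66 = (-n-6)(n+11) + (0)
The last nonzero remainder n+11 is already monic.

n+11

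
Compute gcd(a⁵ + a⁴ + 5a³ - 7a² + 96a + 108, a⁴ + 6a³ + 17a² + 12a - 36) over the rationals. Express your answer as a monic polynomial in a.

By polynomial division,
  a⁵ + a⁴ + 5a³ - 7a² + 96a + 108 = (a - 5)(a⁴ + 6a³ + 17a² + 12a - 36) + (18a³ + 66a² + 192a - 72)
  a⁴ + 6a³ + 17a² + 12a - 36 = ((1/18)a + 7/54)(18a³ + 66a² + 192a - 72) + (-(20/9)a² - (80/9)a - 80/3)
  18a³ + 66a² + 192a - 72 = (-(81/10)a + 27/10)(-(20/9)a² - (80/9)a - 80/3) + (0)
Last nonzero remainder: -(20/9)a² - (80/9)a - 80/3. Dividing through by -20/9 gives the monic gcd a² + 4a + 12.

a² + 4a + 12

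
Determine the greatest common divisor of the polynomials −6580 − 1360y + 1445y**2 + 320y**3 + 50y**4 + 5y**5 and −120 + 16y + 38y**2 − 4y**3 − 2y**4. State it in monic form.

−4 + y**2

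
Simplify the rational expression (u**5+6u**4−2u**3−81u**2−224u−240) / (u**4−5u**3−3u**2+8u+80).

(u**2+7u+12)/(u−4)

Euclidean algorithm in ℚ[u]:
  u**5+6u**4−2u**3−81u**2−224u−240 = (u+11)(u**4−5u**3−3u**2+8u+80) + (56u**3−56u**2−392u−1120)
  u**4−5u**3−3u**2+8u+80 = ((1/56)u−1/14)(56u**3−56u**2−392u−1120) + (0)
Last nonzero remainder: 56u**3−56u**2−392u−1120. Dividing through by 56 gives the monic gcd u**3−u**2−7u−20.
Cancel u**3−u**2−7u−20 from numerator and denominator to get the reduced form.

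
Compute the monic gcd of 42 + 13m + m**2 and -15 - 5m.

1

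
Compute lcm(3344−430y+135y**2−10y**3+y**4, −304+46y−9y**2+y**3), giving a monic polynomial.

−26752+6784y−1510y**2+215y**3−18y**4+y**5

Repeated division with remainder:
  y**4−10y**3+135y**2−430y+3344 = (y−1)(y**3−9y**2+46y−304) + (80y**2−80y+3040)
  y**3−9y**2+46y−304 = ((1/80)y−1/10)(80y**2−80y+3040) + (0)
Last nonzero remainder: 80y**2−80y+3040. Dividing through by 80 gives the monic gcd y**2−y+38.
Then lcm(f, g) = f·g / gcd(f, g); expanding and making the result monic gives the answer.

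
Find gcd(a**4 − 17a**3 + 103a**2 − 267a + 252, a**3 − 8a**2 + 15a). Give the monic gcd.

a − 3

Euclidean algorithm in ℚ[a]:
  a**4 − 17a**3 + 103a**2 − 267a + 252 = (a − 9)(a**3 − 8a**2 + 15a) + (16a**2 − 132a + 252)
  a**3 − 8a**2 + 15a = ((1/16)a + 1/64)(16a**2 − 132a + 252) + ((21/16)a − 63/16)
  16a**2 − 132a + 252 = ((256/21)a − 64)((21/16)a − 63/16) + (0)
Last nonzero remainder: (21/16)a − 63/16. Dividing through by 21/16 gives the monic gcd a − 3.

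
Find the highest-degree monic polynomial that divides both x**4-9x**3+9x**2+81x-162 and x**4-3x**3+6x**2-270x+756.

x**2-9x+18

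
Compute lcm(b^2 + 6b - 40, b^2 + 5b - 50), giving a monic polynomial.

b^3 + b^2 - 70b + 200

By polynomial division,
  b^2 + 6b - 40 = (b^2 + 5b - 50) + (b + 10)
  b^2 + 5b - 50 = (b - 5)(b + 10) + (0)
The last nonzero remainder b + 10 is already monic.
Then lcm(f, g) = f·g / gcd(f, g); expanding and making the result monic gives the answer.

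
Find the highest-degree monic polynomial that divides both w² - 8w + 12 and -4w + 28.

1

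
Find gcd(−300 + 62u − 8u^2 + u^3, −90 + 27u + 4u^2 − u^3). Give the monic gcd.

By polynomial division,
  u^3 − 8u^2 + 62u − 300 = (−1)(−u^3 + 4u^2 + 27u − 90) + (−4u^2 + 89u − 390)
  −u^3 + 4u^2 + 27u − 90 = ((1/4)u + 73/16)(−4u^2 + 89u − 390) + (−(4505/16)u + 13515/8)
  −4u^2 + 89u − 390 = ((64/4505)u − 208/901)(−(4505/16)u + 13515/8) + (0)
Last nonzero remainder: −(4505/16)u + 13515/8. Dividing through by −4505/16 gives the monic gcd u − 6.

−6 + u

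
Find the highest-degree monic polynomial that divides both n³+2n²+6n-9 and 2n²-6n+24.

Euclidean algorithm in ℚ[n]:
  n³+2n²+6n-9 = ((1/2)n+5/2)(2n²-6n+24) + (9n-69)
  2n²-6n+24 = ((2/9)n+28/27)(9n-69) + (860/9)
  9n-69 = ((81/860)n-621/860)(860/9) + (0)
The last nonzero remainder is the constant 860/9, so the polynomials are coprime and gcd = 1.

1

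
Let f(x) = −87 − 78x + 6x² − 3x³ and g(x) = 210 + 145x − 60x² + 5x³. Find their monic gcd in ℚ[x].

1 + x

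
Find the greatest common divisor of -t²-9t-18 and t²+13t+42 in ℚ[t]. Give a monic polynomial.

t+6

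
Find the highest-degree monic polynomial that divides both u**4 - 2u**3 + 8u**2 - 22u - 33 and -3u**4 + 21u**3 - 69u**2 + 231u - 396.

u**3 - 3u**2 + 11u - 33

Apply the Euclidean algorithm:
  u**4 - 2u**3 + 8u**2 - 22u - 33 = (-1/3)(-3u**4 + 21u**3 - 69u**2 + 231u - 396) + (5u**3 - 15u**2 + 55u - 165)
  -3u**4 + 21u**3 - 69u**2 + 231u - 396 = (-(3/5)u + 12/5)(5u**3 - 15u**2 + 55u - 165) + (0)
Last nonzero remainder: 5u**3 - 15u**2 + 55u - 165. Dividing through by 5 gives the monic gcd u**3 - 3u**2 + 11u - 33.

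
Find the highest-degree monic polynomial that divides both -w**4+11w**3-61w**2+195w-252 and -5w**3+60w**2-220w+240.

Repeated division with remainder:
  -w**4+11w**3-61w**2+195w-252 = ((1/5)w+1/5)(-5w**3+60w**2-220w+240) + (-29w**2+191w-300)
  -5w**3+60w**2-220w+240 = ((5/29)w-785/841)(-29w**2+191w-300) + ((8415/841)w-33660/841)
  -29w**2+191w-300 = (-(24389/8415)w+4205/561)((8415/841)w-33660/841) + (0)
Last nonzero remainder: (8415/841)w-33660/841. Dividing through by 8415/841 gives the monic gcd w-4.

w-4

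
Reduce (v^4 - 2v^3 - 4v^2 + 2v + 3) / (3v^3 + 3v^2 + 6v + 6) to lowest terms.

(v^3 - 3v^2 - v + 3)/(3v^2 + 6)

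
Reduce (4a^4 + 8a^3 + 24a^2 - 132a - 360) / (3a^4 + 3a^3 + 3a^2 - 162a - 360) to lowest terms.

Apply the Euclidean algorithm:
  4a^4 + 8a^3 + 24a^2 - 132a - 360 = (4/3)(3a^4 + 3a^3 + 3a^2 - 162a - 360) + (4a^3 + 20a^2 + 84a + 120)
  3a^4 + 3a^3 + 3a^2 - 162a - 360 = ((3/4)a - 3)(4a^3 + 20a^2 + 84a + 120) + (0)
Last nonzero remainder: 4a^3 + 20a^2 + 84a + 120. Dividing through by 4 gives the monic gcd a^3 + 5a^2 + 21a + 30.
Cancel a^3 + 5a^2 + 21a + 30 from numerator and denominator to get the reduced form.

(4a - 12)/(3a - 12)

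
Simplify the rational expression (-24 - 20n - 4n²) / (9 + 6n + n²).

(-8 - 4n)/(3 + n)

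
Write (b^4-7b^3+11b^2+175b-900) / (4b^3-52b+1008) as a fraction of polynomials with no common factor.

(b^2-25)/(4b+28)

Euclidean algorithm in ℚ[b]:
  b^4-7b^3+11b^2+175b-900 = ((1/4)b-7/4)(4b^3-52b+1008) + (24b^2-168b+864)
  4b^3-52b+1008 = ((1/6)b+7/6)(24b^2-168b+864) + (0)
Last nonzero remainder: 24b^2-168b+864. Dividing through by 24 gives the monic gcd b^2-7b+36.
Cancel b^2-7b+36 from numerator and denominator to get the reduced form.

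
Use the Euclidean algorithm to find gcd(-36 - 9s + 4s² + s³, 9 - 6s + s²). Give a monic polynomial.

By polynomial division,
  s³ + 4s² - 9s - 36 = (s + 10)(s² - 6s + 9) + (42s - 126)
  s² - 6s + 9 = ((1/42)s - 1/14)(42s - 126) + (0)
Last nonzero remainder: 42s - 126. Dividing through by 42 gives the monic gcd s - 3.

-3 + s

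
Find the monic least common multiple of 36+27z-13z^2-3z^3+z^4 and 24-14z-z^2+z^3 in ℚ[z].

-288-144z+194z^2+25z^3-27z^4-z^5+z^6

Euclidean algorithm in ℚ[z]:
  z^4-3z^3-13z^2+27z+36 = (z-2)(z^3-z^2-14z+24) + (-z^2-25z+84)
  z^3-z^2-14z+24 = (-z+26)(-z^2-25z+84) + (720z-2160)
  -z^2-25z+84 = (-(1/720)z-7/180)(720z-2160) + (0)
Last nonzero remainder: 720z-2160. Dividing through by 720 gives the monic gcd z-3.
Then lcm(f, g) = f·g / gcd(f, g); expanding and making the result monic gives the answer.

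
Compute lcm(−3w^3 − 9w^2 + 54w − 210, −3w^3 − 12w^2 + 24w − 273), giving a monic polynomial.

w^5 − 14w^3 + 163w^2 − 444w + 910

Repeated division with remainder:
  −3w^3 − 9w^2 + 54w − 210 = (−3w^3 − 12w^2 + 24w − 273) + (3w^2 + 30w + 63)
  −3w^3 − 12w^2 + 24w − 273 = (−w + 6)(3w^2 + 30w + 63) + (−93w − 651)
  3w^2 + 30w + 63 = (−(1/31)w − 3/31)(−93w − 651) + (0)
Last nonzero remainder: −93w − 651. Dividing through by −93 gives the monic gcd w + 7.
Then lcm(f, g) = f·g / gcd(f, g); expanding and making the result monic gives the answer.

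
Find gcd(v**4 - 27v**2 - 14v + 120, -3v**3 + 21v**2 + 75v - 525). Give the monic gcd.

v - 5

Apply the Euclidean algorithm:
  v**4 - 27v**2 - 14v + 120 = (-(1/3)v - 7/3)(-3v**3 + 21v**2 + 75v - 525) + (47v**2 - 14v - 1105)
  -3v**3 + 21v**2 + 75v - 525 = (-(3/47)v + 945/2209)(47v**2 - 14v - 1105) + ((23100/2209)v - 115500/2209)
  47v**2 - 14v - 1105 = ((103823/23100)v + 488189/23100)((23100/2209)v - 115500/2209) + (0)
Last nonzero remainder: (23100/2209)v - 115500/2209. Dividing through by 23100/2209 gives the monic gcd v - 5.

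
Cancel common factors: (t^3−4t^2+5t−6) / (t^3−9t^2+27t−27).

Apply the Euclidean algorithm:
  t^3−4t^2+5t−6 = (t^3−9t^2+27t−27) + (5t^2−22t+21)
  t^3−9t^2+27t−27 = ((1/5)t−23/25)(5t^2−22t+21) + ((64/25)t−192/25)
  5t^2−22t+21 = ((125/64)t−175/64)((64/25)t−192/25) + (0)
Last nonzero remainder: (64/25)t−192/25. Dividing through by 64/25 gives the monic gcd t−3.
Cancel t−3 from numerator and denominator to get the reduced form.

(t^2−t+2)/(t^2−6t+9)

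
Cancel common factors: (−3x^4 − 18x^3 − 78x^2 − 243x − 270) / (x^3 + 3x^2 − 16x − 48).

By polynomial division,
  −3x^4 − 18x^3 − 78x^2 − 243x − 270 = (−3x − 9)(x^3 + 3x^2 − 16x − 48) + (−99x^2 − 531x − 702)
  x^3 + 3x^2 − 16x − 48 = (−(1/99)x + 26/1089)(−99x^2 − 531x − 702) + (−(1260/121)x − 3780/121)
  −99x^2 − 531x − 702 = ((1331/140)x + 1573/70)(−(1260/121)x − 3780/121) + (0)
Last nonzero remainder: −(1260/121)x − 3780/121. Dividing through by −1260/121 gives the monic gcd x + 3.
Cancel x + 3 from numerator and denominator to get the reduced form.

(−3x^3 − 9x^2 − 51x − 90)/(x^2 − 16)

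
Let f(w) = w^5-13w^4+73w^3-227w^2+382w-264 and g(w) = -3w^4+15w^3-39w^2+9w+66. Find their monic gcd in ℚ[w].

w^3-6w^2+19w-22

Euclidean algorithm in ℚ[w]:
  w^5-13w^4+73w^3-227w^2+382w-264 = (-(1/3)w+8/3)(-3w^4+15w^3-39w^2+9w+66) + (20w^3-120w^2+380w-440)
  -3w^4+15w^3-39w^2+9w+66 = (-(3/20)w-3/20)(20w^3-120w^2+380w-440) + (0)
Last nonzero remainder: 20w^3-120w^2+380w-440. Dividing through by 20 gives the monic gcd w^3-6w^2+19w-22.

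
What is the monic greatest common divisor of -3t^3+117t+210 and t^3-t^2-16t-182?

Euclidean algorithm in ℚ[t]:
  -3t^3+117t+210 = (-3)(t^3-t^2-16t-182) + (-3t^2+69t-336)
  t^3-t^2-16t-182 = (-(1/3)t-22/3)(-3t^2+69t-336) + (378t-2646)
  -3t^2+69t-336 = (-(1/126)t+8/63)(378t-2646) + (0)
Last nonzero remainder: 378t-2646. Dividing through by 378 gives the monic gcd t-7.

t-7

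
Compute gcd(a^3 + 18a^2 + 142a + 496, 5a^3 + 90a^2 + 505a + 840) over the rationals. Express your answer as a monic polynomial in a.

a + 8

Apply the Euclidean algorithm:
  a^3 + 18a^2 + 142a + 496 = (1/5)(5a^3 + 90a^2 + 505a + 840) + (41a + 328)
  5a^3 + 90a^2 + 505a + 840 = ((5/41)a^2 + (50/41)a + 105/41)(41a + 328) + (0)
Last nonzero remainder: 41a + 328. Dividing through by 41 gives the monic gcd a + 8.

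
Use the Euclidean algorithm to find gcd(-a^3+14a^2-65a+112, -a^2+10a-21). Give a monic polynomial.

a-7

Repeated division with remainder:
  -a^3+14a^2-65a+112 = (a-4)(-a^2+10a-21) + (-4a+28)
  -a^2+10a-21 = ((1/4)a-3/4)(-4a+28) + (0)
Last nonzero remainder: -4a+28. Dividing through by -4 gives the monic gcd a-7.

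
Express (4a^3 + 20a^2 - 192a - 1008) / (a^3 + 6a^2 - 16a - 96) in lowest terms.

(4a^2 - 4a - 168)/(a^2 - 16)

By polynomial division,
  4a^3 + 20a^2 - 192a - 1008 = (4)(a^3 + 6a^2 - 16a - 96) + (-4a^2 - 128a - 624)
  a^3 + 6a^2 - 16a - 96 = (-(1/4)a + 13/2)(-4a^2 - 128a - 624) + (660a + 3960)
  -4a^2 - 128a - 624 = (-(1/165)a - 26/165)(660a + 3960) + (0)
Last nonzero remainder: 660a + 3960. Dividing through by 660 gives the monic gcd a + 6.
Cancel a + 6 from numerator and denominator to get the reduced form.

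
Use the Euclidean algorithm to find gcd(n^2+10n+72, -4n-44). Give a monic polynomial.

1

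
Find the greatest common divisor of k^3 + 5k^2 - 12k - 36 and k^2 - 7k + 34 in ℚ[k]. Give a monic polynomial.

Repeated division with remainder:
  k^3 + 5k^2 - 12k - 36 = (k + 12)(k^2 - 7k + 34) + (38k - 444)
  k^2 - 7k + 34 = ((1/38)k + 89/722)(38k - 444) + (32032/361)
  38k - 444 = ((6859/16016)k - 40071/8008)(32032/361) + (0)
The last nonzero remainder is the constant 32032/361, so the polynomials are coprime and gcd = 1.

1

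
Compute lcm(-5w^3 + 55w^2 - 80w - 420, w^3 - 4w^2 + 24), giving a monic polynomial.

By polynomial division,
  -5w^3 + 55w^2 - 80w - 420 = (-5)(w^3 - 4w^2 + 24) + (35w^2 - 80w - 300)
  w^3 - 4w^2 + 24 = ((1/35)w - 12/245)(35w^2 - 80w - 300) + ((228/49)w + 456/49)
  35w^2 - 80w - 300 = ((1715/228)w - 1225/38)((228/49)w + 456/49) + (0)
Last nonzero remainder: (228/49)w + 456/49. Dividing through by 228/49 gives the monic gcd w + 2.
Then lcm(f, g) = f·g / gcd(f, g); expanding and making the result monic gives the answer.

w^5 - 17w^4 + 94w^3 - 144w^2 - 312w + 1008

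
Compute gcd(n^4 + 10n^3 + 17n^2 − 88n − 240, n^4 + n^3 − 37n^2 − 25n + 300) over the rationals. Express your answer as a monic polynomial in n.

n^3 + 6n^2 − 7n − 60

Euclidean algorithm in ℚ[n]:
  n^4 + 10n^3 + 17n^2 − 88n − 240 = (n^4 + n^3 − 37n^2 − 25n + 300) + (9n^3 + 54n^2 − 63n − 540)
  n^4 + n^3 − 37n^2 − 25n + 300 = ((1/9)n − 5/9)(9n^3 + 54n^2 − 63n − 540) + (0)
Last nonzero remainder: 9n^3 + 54n^2 − 63n − 540. Dividing through by 9 gives the monic gcd n^3 + 6n^2 − 7n − 60.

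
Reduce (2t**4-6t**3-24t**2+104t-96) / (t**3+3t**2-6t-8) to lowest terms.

(2t**2-10t+12)/(t+1)

Euclidean algorithm in ℚ[t]:
  2t**4-6t**3-24t**2+104t-96 = (2t-12)(t**3+3t**2-6t-8) + (24t**2+48t-192)
  t**3+3t**2-6t-8 = ((1/24)t+1/24)(24t**2+48t-192) + (0)
Last nonzero remainder: 24t**2+48t-192. Dividing through by 24 gives the monic gcd t**2+2t-8.
Cancel t**2+2t-8 from numerator and denominator to get the reduced form.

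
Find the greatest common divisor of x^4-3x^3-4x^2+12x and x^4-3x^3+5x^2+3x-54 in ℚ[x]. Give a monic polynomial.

Repeated division with remainder:
  x^4-3x^3-4x^2+12x = (x^4-3x^3+5x^2+3x-54) + (-9x^2+9x+54)
  x^4-3x^3+5x^2+3x-54 = (-(1/9)x^2+(2/9)x-1)(-9x^2+9x+54) + (0)
Last nonzero remainder: -9x^2+9x+54. Dividing through by -9 gives the monic gcd x^2-x-6.

x^2-x-6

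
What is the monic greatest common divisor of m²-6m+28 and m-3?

Apply the Euclidean algorithm:
  m²-6m+28 = (m-3)(m-3) + (19)
  m-3 = ((1/19)m-3/19)(19) + (0)
The last nonzero remainder is the constant 19, so the polynomials are coprime and gcd = 1.

1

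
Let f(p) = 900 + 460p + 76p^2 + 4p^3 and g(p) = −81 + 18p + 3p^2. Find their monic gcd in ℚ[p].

Apply the Euclidean algorithm:
  4p^3 + 76p^2 + 460p + 900 = ((4/3)p + 52/3)(3p^2 + 18p − 81) + (256p + 2304)
  3p^2 + 18p − 81 = ((3/256)p − 9/256)(256p + 2304) + (0)
Last nonzero remainder: 256p + 2304. Dividing through by 256 gives the monic gcd p + 9.

9 + p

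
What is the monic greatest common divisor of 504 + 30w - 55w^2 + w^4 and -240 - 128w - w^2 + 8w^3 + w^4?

-12 - w + w^2

Apply the Euclidean algorithm:
  w^4 - 55w^2 + 30w + 504 = (w^4 + 8w^3 - w^2 - 128w - 240) + (-8w^3 - 54w^2 + 158w + 744)
  w^4 + 8w^3 - w^2 - 128w - 240 = (-(1/8)w - 5/32)(-8w^3 - 54w^2 + 158w + 744) + ((165/16)w^2 - (165/16)w - 495/4)
  -8w^3 - 54w^2 + 158w + 744 = (-(128/165)w - 992/165)((165/16)w^2 - (165/16)w - 495/4) + (0)
Last nonzero remainder: (165/16)w^2 - (165/16)w - 495/4. Dividing through by 165/16 gives the monic gcd w^2 - w - 12.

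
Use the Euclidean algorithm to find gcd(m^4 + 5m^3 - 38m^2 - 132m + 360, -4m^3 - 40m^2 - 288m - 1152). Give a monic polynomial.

m + 6

Euclidean algorithm in ℚ[m]:
  m^4 + 5m^3 - 38m^2 - 132m + 360 = (-(1/4)m + 5/4)(-4m^3 - 40m^2 - 288m - 1152) + (-60m^2 - 60m + 1800)
  -4m^3 - 40m^2 - 288m - 1152 = ((1/15)m + 3/5)(-60m^2 - 60m + 1800) + (-372m - 2232)
  -60m^2 - 60m + 1800 = ((5/31)m - 25/31)(-372m - 2232) + (0)
Last nonzero remainder: -372m - 2232. Dividing through by -372 gives the monic gcd m + 6.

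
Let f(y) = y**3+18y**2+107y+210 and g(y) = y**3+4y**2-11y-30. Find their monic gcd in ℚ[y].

y+5

Repeated division with remainder:
  y**3+18y**2+107y+210 = (y**3+4y**2-11y-30) + (14y**2+118y+240)
  y**3+4y**2-11y-30 = ((1/14)y-31/98)(14y**2+118y+240) + ((450/49)y+2250/49)
  14y**2+118y+240 = ((343/225)y+392/75)((450/49)y+2250/49) + (0)
Last nonzero remainder: (450/49)y+2250/49. Dividing through by 450/49 gives the monic gcd y+5.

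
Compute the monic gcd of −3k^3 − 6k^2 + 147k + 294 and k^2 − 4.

k + 2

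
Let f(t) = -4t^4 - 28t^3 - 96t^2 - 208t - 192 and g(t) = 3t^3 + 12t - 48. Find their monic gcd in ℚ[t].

t^2 + 2t + 8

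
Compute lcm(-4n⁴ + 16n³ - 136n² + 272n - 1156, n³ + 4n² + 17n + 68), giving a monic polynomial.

n⁵ + 18n³ + 68n² + 17n + 1156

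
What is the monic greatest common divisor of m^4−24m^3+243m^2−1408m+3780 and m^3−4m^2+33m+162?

m^2−7m+54

Apply the Euclidean algorithm:
  m^4−24m^3+243m^2−1408m+3780 = (m−20)(m^3−4m^2+33m+162) + (130m^2−910m+7020)
  m^3−4m^2+33m+162 = ((1/130)m+3/130)(130m^2−910m+7020) + (0)
Last nonzero remainder: 130m^2−910m+7020. Dividing through by 130 gives the monic gcd m^2−7m+54.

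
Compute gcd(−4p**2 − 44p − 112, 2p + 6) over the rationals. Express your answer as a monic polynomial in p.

Euclidean algorithm in ℚ[p]:
  −4p**2 − 44p − 112 = (−2p − 16)(2p + 6) + (−16)
  2p + 6 = (−(1/8)p − 3/8)(−16) + (0)
The last nonzero remainder is the constant −16, so the polynomials are coprime and gcd = 1.

1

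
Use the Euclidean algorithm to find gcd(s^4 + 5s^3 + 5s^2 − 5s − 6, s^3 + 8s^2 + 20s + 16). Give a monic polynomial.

s + 2

Apply the Euclidean algorithm:
  s^4 + 5s^3 + 5s^2 − 5s − 6 = (s − 3)(s^3 + 8s^2 + 20s + 16) + (9s^2 + 39s + 42)
  s^3 + 8s^2 + 20s + 16 = ((1/9)s + 11/27)(9s^2 + 39s + 42) + (−(5/9)s − 10/9)
  9s^2 + 39s + 42 = (−(81/5)s − 189/5)(−(5/9)s − 10/9) + (0)
Last nonzero remainder: −(5/9)s − 10/9. Dividing through by −5/9 gives the monic gcd s + 2.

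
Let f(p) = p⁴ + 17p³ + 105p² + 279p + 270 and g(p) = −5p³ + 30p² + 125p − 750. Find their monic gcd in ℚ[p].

p + 5

Repeated division with remainder:
  p⁴ + 17p³ + 105p² + 279p + 270 = (−(1/5)p − 23/5)(−5p³ + 30p² + 125p − 750) + (268p² + 704p − 3180)
  −5p³ + 30p² + 125p − 750 = (−(5/268)p + 1445/8978)(268p² + 704p − 3180) + (−(213840/4489)p − 1069200/4489)
  268p² + 704p − 3180 = (−(300763/53460)p + 237917/17820)(−(213840/4489)p − 1069200/4489) + (0)
Last nonzero remainder: −(213840/4489)p − 1069200/4489. Dividing through by −213840/4489 gives the monic gcd p + 5.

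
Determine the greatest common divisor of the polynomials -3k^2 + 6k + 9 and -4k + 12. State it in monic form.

Euclidean algorithm in ℚ[k]:
  -3k^2 + 6k + 9 = ((3/4)k + 3/4)(-4k + 12) + (0)
Last nonzero remainder: -4k + 12. Dividing through by -4 gives the monic gcd k - 3.

k - 3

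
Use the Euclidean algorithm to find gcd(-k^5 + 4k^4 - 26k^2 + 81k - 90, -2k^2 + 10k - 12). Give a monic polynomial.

k^2 - 5k + 6

By polynomial division,
  -k^5 + 4k^4 - 26k^2 + 81k - 90 = ((1/2)k^3 + (1/2)k^2 - (1/2)k + 15/2)(-2k^2 + 10k - 12) + (0)
Last nonzero remainder: -2k^2 + 10k - 12. Dividing through by -2 gives the monic gcd k^2 - 5k + 6.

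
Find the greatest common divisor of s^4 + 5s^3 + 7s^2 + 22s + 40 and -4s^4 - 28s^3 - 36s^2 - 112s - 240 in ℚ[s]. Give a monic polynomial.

Euclidean algorithm in ℚ[s]:
  s^4 + 5s^3 + 7s^2 + 22s + 40 = (-1/4)(-4s^4 - 28s^3 - 36s^2 - 112s - 240) + (-2s^3 - 2s^2 - 6s - 20)
  -4s^4 - 28s^3 - 36s^2 - 112s - 240 = (2s + 12)(-2s^3 - 2s^2 - 6s - 20) + (0)
Last nonzero remainder: -2s^3 - 2s^2 - 6s - 20. Dividing through by -2 gives the monic gcd s^3 + s^2 + 3s + 10.

s^3 + s^2 + 3s + 10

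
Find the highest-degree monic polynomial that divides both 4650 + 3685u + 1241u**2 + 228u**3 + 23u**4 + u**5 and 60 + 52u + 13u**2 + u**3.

30 + 11u + u**2

Repeated division with remainder:
  u**5 + 23u**4 + 228u**3 + 1241u**2 + 3685u + 4650 = (u**2 + 10u + 46)(u**3 + 13u**2 + 52u + 60) + (63u**2 + 693u + 1890)
  u**3 + 13u**2 + 52u + 60 = ((1/63)u + 2/63)(63u**2 + 693u + 1890) + (0)
Last nonzero remainder: 63u**2 + 693u + 1890. Dividing through by 63 gives the monic gcd u**2 + 11u + 30.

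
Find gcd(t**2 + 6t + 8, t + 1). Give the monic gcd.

1

By polynomial division,
  t**2 + 6t + 8 = (t + 5)(t + 1) + (3)
  t + 1 = ((1/3)t + 1/3)(3) + (0)
The last nonzero remainder is the constant 3, so the polynomials are coprime and gcd = 1.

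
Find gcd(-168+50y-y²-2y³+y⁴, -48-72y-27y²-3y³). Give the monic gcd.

4+y

Repeated division with remainder:
  y⁴-2y³-y²+50y-168 = (-(1/3)y+11/3)(-3y³-27y²-72y-48) + (74y²+298y+8)
  -3y³-27y²-72y-48 = (-(3/74)y-276/1369)(74y²+298y+8) + (-(15876/1369)y-63504/1369)
  74y²+298y+8 = (-(50653/7938)y-1369/7938)(-(15876/1369)y-63504/1369) + (0)
Last nonzero remainder: -(15876/1369)y-63504/1369. Dividing through by -15876/1369 gives the monic gcd y+4.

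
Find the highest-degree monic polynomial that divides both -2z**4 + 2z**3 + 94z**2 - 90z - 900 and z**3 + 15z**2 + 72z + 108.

z**2 + 9z + 18

Euclidean algorithm in ℚ[z]:
  -2z**4 + 2z**3 + 94z**2 - 90z - 900 = (-2z + 32)(z**3 + 15z**2 + 72z + 108) + (-242z**2 - 2178z - 4356)
  z**3 + 15z**2 + 72z + 108 = (-(1/242)z - 3/121)(-242z**2 - 2178z - 4356) + (0)
Last nonzero remainder: -242z**2 - 2178z - 4356. Dividing through by -242 gives the monic gcd z**2 + 9z + 18.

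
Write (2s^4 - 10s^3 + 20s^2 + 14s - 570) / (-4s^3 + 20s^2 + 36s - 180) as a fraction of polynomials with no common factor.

(-s^2 + 3s - 19)/(2s - 6)

By polynomial division,
  2s^4 - 10s^3 + 20s^2 + 14s - 570 = (-(1/2)s)(-4s^3 + 20s^2 + 36s - 180) + (38s^2 - 76s - 570)
  -4s^3 + 20s^2 + 36s - 180 = (-(2/19)s + 6/19)(38s^2 - 76s - 570) + (0)
Last nonzero remainder: 38s^2 - 76s - 570. Dividing through by 38 gives the monic gcd s^2 - 2s - 15.
Cancel s^2 - 2s - 15 from numerator and denominator to get the reduced form.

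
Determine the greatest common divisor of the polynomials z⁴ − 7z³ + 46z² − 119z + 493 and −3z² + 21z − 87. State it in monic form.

z² − 7z + 29

By polynomial division,
  z⁴ − 7z³ + 46z² − 119z + 493 = (−(1/3)z² − 17/3)(−3z² + 21z − 87) + (0)
Last nonzero remainder: −3z² + 21z − 87. Dividing through by −3 gives the monic gcd z² − 7z + 29.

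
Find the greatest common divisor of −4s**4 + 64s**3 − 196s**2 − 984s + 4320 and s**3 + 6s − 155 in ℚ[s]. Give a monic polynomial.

Apply the Euclidean algorithm:
  −4s**4 + 64s**3 − 196s**2 − 984s + 4320 = (−4s + 64)(s**3 + 6s − 155) + (−172s**2 − 1988s + 14240)
  s**3 + 6s − 155 = (−(1/172)s + 497/7396)(−172s**2 − 1988s + 14240) + ((411183/1849)s − 2055915/1849)
  −172s**2 − 1988s + 14240 = (−(318028/411183)s − 5265952/411183)((411183/1849)s − 2055915/1849) + (0)
Last nonzero remainder: (411183/1849)s − 2055915/1849. Dividing through by 411183/1849 gives the monic gcd s − 5.

s − 5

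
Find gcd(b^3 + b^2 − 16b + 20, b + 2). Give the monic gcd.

1

Repeated division with remainder:
  b^3 + b^2 − 16b + 20 = (b^2 − b − 14)(b + 2) + (48)
  b + 2 = ((1/48)b + 1/24)(48) + (0)
The last nonzero remainder is the constant 48, so the polynomials are coprime and gcd = 1.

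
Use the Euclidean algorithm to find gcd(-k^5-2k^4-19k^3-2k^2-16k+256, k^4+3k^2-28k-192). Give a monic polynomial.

k^2+k+16

Euclidean algorithm in ℚ[k]:
  -k^5-2k^4-19k^3-2k^2-16k+256 = (-k-2)(k^4+3k^2-28k-192) + (-16k^3-24k^2-264k-128)
  k^4+3k^2-28k-192 = (-(1/16)k+3/32)(-16k^3-24k^2-264k-128) + (-(45/4)k^2-(45/4)k-180)
  -16k^3-24k^2-264k-128 = ((64/45)k+32/45)(-(45/4)k^2-(45/4)k-180) + (0)
Last nonzero remainder: -(45/4)k^2-(45/4)k-180. Dividing through by -45/4 gives the monic gcd k^2+k+16.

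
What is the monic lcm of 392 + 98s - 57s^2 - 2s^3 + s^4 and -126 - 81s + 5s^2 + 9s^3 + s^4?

-3528 - 882s + 905s^2 + 116s^3 - 66s^4 - 2s^5 + s^6

Apply the Euclidean algorithm:
  s^4 - 2s^3 - 57s^2 + 98s + 392 = (s^4 + 9s^3 + 5s^2 - 81s - 126) + (-11s^3 - 62s^2 + 179s + 518)
  s^4 + 9s^3 + 5s^2 - 81s - 126 = (-(1/11)s - 37/121)(-11s^3 - 62s^2 + 179s + 518) + ((280/121)s^2 + (2520/121)s + 3920/121)
  -11s^3 - 62s^2 + 179s + 518 = (-(1331/280)s + 4477/280)((280/121)s^2 + (2520/121)s + 3920/121) + (0)
Last nonzero remainder: (280/121)s^2 + (2520/121)s + 3920/121. Dividing through by 280/121 gives the monic gcd s^2 + 9s + 14.
Then lcm(f, g) = f·g / gcd(f, g); expanding and making the result monic gives the answer.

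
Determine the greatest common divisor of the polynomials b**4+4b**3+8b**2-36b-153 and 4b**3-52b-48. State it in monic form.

b+3

Apply the Euclidean algorithm:
  b**4+4b**3+8b**2-36b-153 = ((1/4)b+1)(4b**3-52b-48) + (21b**2+28b-105)
  4b**3-52b-48 = ((4/21)b-16/63)(21b**2+28b-105) + (-(224/9)b-224/3)
  21b**2+28b-105 = (-(27/32)b+45/32)(-(224/9)b-224/3) + (0)
Last nonzero remainder: -(224/9)b-224/3. Dividing through by -224/9 gives the monic gcd b+3.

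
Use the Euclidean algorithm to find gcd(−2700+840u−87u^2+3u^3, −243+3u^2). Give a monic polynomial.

Repeated division with remainder:
  3u^3−87u^2+840u−2700 = (u−29)(3u^2−243) + (1083u−9747)
  3u^2−243 = ((1/361)u+9/361)(1083u−9747) + (0)
Last nonzero remainder: 1083u−9747. Dividing through by 1083 gives the monic gcd u−9.

−9+u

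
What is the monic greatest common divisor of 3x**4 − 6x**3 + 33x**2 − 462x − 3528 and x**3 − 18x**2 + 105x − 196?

x − 7

Euclidean algorithm in ℚ[x]:
  3x**4 − 6x**3 + 33x**2 − 462x − 3528 = (3x + 48)(x**3 − 18x**2 + 105x − 196) + (582x**2 − 4914x + 5880)
  x**3 − 18x**2 + 105x − 196 = ((1/582)x − 309/18818)(582x**2 − 4914x + 5880) + ((133672/9409)x − 935704/9409)
  582x**2 − 4914x + 5880 = ((2738019/66836)x − 141135/2387)((133672/9409)x − 935704/9409) + (0)
Last nonzero remainder: (133672/9409)x − 935704/9409. Dividing through by 133672/9409 gives the monic gcd x − 7.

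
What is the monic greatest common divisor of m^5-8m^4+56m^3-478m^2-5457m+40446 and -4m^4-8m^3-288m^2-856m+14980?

m^3+7m^2+107m+749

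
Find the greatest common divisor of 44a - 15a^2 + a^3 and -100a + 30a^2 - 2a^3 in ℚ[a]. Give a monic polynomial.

a

Euclidean algorithm in ℚ[a]:
  a^3 - 15a^2 + 44a = (-1/2)(-2a^3 + 30a^2 - 100a) + (-6a)
  -2a^3 + 30a^2 - 100a = ((1/3)a^2 - 5a + 50/3)(-6a) + (0)
Last nonzero remainder: -6a. Dividing through by -6 gives the monic gcd a.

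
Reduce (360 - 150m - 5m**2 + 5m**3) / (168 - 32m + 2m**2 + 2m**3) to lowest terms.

(60 - 35m + 5m**2)/(28 - 10m + 2m**2)

Apply the Euclidean algorithm:
  5m**3 - 5m**2 - 150m + 360 = (5/2)(2m**3 + 2m**2 - 32m + 168) + (-10m**2 - 70m - 60)
  2m**3 + 2m**2 - 32m + 168 = (-(1/5)m + 6/5)(-10m**2 - 70m - 60) + (40m + 240)
  -10m**2 - 70m - 60 = (-(1/4)m - 1/4)(40m + 240) + (0)
Last nonzero remainder: 40m + 240. Dividing through by 40 gives the monic gcd m + 6.
Cancel m + 6 from numerator and denominator to get the reduced form.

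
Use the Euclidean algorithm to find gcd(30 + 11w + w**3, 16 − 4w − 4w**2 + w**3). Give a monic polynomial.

2 + w

Repeated division with remainder:
  w**3 + 11w + 30 = (w**3 − 4w**2 − 4w + 16) + (4w**2 + 15w + 14)
  w**3 − 4w**2 − 4w + 16 = ((1/4)w − 31/16)(4w**2 + 15w + 14) + ((345/16)w + 345/8)
  4w**2 + 15w + 14 = ((64/345)w + 112/345)((345/16)w + 345/8) + (0)
Last nonzero remainder: (345/16)w + 345/8. Dividing through by 345/16 gives the monic gcd w + 2.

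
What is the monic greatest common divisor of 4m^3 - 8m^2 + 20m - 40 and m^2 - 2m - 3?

1

Apply the Euclidean algorithm:
  4m^3 - 8m^2 + 20m - 40 = (4m)(m^2 - 2m - 3) + (32m - 40)
  m^2 - 2m - 3 = ((1/32)m - 3/128)(32m - 40) + (-63/16)
  32m - 40 = (-(512/63)m + 640/63)(-63/16) + (0)
The last nonzero remainder is the constant -63/16, so the polynomials are coprime and gcd = 1.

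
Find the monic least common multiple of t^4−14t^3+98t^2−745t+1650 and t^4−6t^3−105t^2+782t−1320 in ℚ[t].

t^6−7t^5−44t^4+557t^3−7877t^2+44330t−72600

Euclidean algorithm in ℚ[t]:
  t^4−14t^3+98t^2−745t+1650 = (t^4−6t^3−105t^2+782t−1320) + (−8t^3+203t^2−1527t+2970)
  t^4−6t^3−105t^2+782t−1320 = (−(1/8)t−155/64)(−8t^3+203t^2−1527t+2970) + ((12529/64)t^2−(162877/64)t+187935/32)
  −8t^3+203t^2−1527t+2970 = (−(512/12529)t+576/1139)((12529/64)t^2−(162877/64)t+187935/32) + (0)
Last nonzero remainder: (12529/64)t^2−(162877/64)t+187935/32. Dividing through by 12529/64 gives the monic gcd t^2−13t+30.
Then lcm(f, g) = f·g / gcd(f, g); expanding and making the result monic gives the answer.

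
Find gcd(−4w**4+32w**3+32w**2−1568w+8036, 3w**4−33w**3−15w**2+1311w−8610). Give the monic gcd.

Repeated division with remainder:
  −4w**4+32w**3+32w**2−1568w+8036 = (−4/3)(3w**4−33w**3−15w**2+1311w−8610) + (−12w**3+12w**2+180w−3444)
  3w**4−33w**3−15w**2+1311w−8610 = (−(1/4)w+5/2)(−12w**3+12w**2+180w−3444) + (0)
Last nonzero remainder: −12w**3+12w**2+180w−3444. Dividing through by −12 gives the monic gcd w**3−w**2−15w+287.

w**3−w**2−15w+287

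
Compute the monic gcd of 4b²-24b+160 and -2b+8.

Euclidean algorithm in ℚ[b]:
  4b²-24b+160 = (-2b+4)(-2b+8) + (128)
  -2b+8 = (-(1/64)b+1/16)(128) + (0)
The last nonzero remainder is the constant 128, so the polynomials are coprime and gcd = 1.

1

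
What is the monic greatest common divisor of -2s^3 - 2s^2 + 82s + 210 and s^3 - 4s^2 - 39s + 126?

By polynomial division,
  -2s^3 - 2s^2 + 82s + 210 = (-2)(s^3 - 4s^2 - 39s + 126) + (-10s^2 + 4s + 462)
  s^3 - 4s^2 - 39s + 126 = (-(1/10)s + 9/25)(-10s^2 + 4s + 462) + ((144/25)s - 1008/25)
  -10s^2 + 4s + 462 = (-(125/72)s - 275/24)((144/25)s - 1008/25) + (0)
Last nonzero remainder: (144/25)s - 1008/25. Dividing through by 144/25 gives the monic gcd s - 7.

s - 7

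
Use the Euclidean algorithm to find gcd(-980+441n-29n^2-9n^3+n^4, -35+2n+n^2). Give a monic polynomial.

-35+2n+n^2

Repeated division with remainder:
  n^4-9n^3-29n^2+441n-980 = (n^2-11n+28)(n^2+2n-35) + (0)
The last nonzero remainder n^2+2n-35 is already monic.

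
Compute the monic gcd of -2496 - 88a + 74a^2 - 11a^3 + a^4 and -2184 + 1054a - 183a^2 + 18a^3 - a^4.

78 - 7a + a^2

Euclidean algorithm in ℚ[a]:
  a^4 - 11a^3 + 74a^2 - 88a - 2496 = (-1)(-a^4 + 18a^3 - 183a^2 + 1054a - 2184) + (7a^3 - 109a^2 + 966a - 4680)
  -a^4 + 18a^3 - 183a^2 + 1054a - 2184 = (-(1/7)a + 17/49)(7a^3 - 109a^2 + 966a - 4680) + (-(352/49)a^2 + (352/7)a - 27456/49)
  7a^3 - 109a^2 + 966a - 4680 = (-(343/352)a + 735/88)(-(352/49)a^2 + (352/7)a - 27456/49) + (0)
Last nonzero remainder: -(352/49)a^2 + (352/7)a - 27456/49. Dividing through by -352/49 gives the monic gcd a^2 - 7a + 78.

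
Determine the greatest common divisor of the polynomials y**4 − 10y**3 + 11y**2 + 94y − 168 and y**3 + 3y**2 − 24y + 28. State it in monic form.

Repeated division with remainder:
  y**4 − 10y**3 + 11y**2 + 94y − 168 = (y − 13)(y**3 + 3y**2 − 24y + 28) + (74y**2 − 246y + 196)
  y**3 + 3y**2 − 24y + 28 = ((1/74)y + 117/1369)(74y**2 − 246y + 196) + (−(7700/1369)y + 15400/1369)
  74y**2 − 246y + 196 = (−(50653/3850)y + 9583/550)(−(7700/1369)y + 15400/1369) + (0)
Last nonzero remainder: −(7700/1369)y + 15400/1369. Dividing through by −7700/1369 gives the monic gcd y − 2.

y − 2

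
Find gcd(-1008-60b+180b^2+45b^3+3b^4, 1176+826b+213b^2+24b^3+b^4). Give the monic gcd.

Apply the Euclidean algorithm:
  3b^4+45b^3+180b^2-60b-1008 = (3)(b^4+24b^3+213b^2+826b+1176) + (-27b^3-459b^2-2538b-4536)
  b^4+24b^3+213b^2+826b+1176 = (-(1/27)b-7/27)(-27b^3-459b^2-2538b-4536) + (0)
Last nonzero remainder: -27b^3-459b^2-2538b-4536. Dividing through by -27 gives the monic gcd b^3+17b^2+94b+168.

168+94b+17b^2+b^3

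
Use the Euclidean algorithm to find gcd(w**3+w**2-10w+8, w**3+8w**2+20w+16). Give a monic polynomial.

w+4

Repeated division with remainder:
  w**3+w**2-10w+8 = (w**3+8w**2+20w+16) + (-7w**2-30w-8)
  w**3+8w**2+20w+16 = (-(1/7)w-26/49)(-7w**2-30w-8) + ((144/49)w+576/49)
  -7w**2-30w-8 = (-(343/144)w-49/72)((144/49)w+576/49) + (0)
Last nonzero remainder: (144/49)w+576/49. Dividing through by 144/49 gives the monic gcd w+4.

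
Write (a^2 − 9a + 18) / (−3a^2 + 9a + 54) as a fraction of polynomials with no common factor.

(−a + 3)/(3a + 9)

Apply the Euclidean algorithm:
  a^2 − 9a + 18 = (−1/3)(−3a^2 + 9a + 54) + (−6a + 36)
  −3a^2 + 9a + 54 = ((1/2)a + 3/2)(−6a + 36) + (0)
Last nonzero remainder: −6a + 36. Dividing through by −6 gives the monic gcd a − 6.
Cancel a − 6 from numerator and denominator to get the reduced form.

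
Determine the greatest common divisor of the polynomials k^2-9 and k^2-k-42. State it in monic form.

By polynomial division,
  k^2-9 = (k^2-k-42) + (k+33)
  k^2-k-42 = (k-34)(k+33) + (1080)
  k+33 = ((1/1080)k+11/360)(1080) + (0)
The last nonzero remainder is the constant 1080, so the polynomials are coprime and gcd = 1.

1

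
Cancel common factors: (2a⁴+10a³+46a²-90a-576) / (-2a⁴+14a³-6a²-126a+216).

Euclidean algorithm in ℚ[a]:
  2a⁴+10a³+46a²-90a-576 = (-1)(-2a⁴+14a³-6a²-126a+216) + (24a³+40a²-216a-360)
  -2a⁴+14a³-6a²-126a+216 = (-(1/12)a+13/18)(24a³+40a²-216a-360) + (-(476/9)a²+476)
  24a³+40a²-216a-360 = (-(54/119)a-90/119)(-(476/9)a²+476) + (0)
Last nonzero remainder: -(476/9)a²+476. Dividing through by -476/9 gives the monic gcd a²-9.
Cancel a²-9 from numerator and denominator to get the reduced form.

(-a²-5a-32)/(a²-7a+12)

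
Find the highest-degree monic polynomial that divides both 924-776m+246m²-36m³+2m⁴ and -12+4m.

Repeated division with remainder:
  2m⁴-36m³+246m²-776m+924 = ((1/2)m³-(15/2)m²+39m-77)(4m-12) + (0)
Last nonzero remainder: 4m-12. Dividing through by 4 gives the monic gcd m-3.

-3+m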